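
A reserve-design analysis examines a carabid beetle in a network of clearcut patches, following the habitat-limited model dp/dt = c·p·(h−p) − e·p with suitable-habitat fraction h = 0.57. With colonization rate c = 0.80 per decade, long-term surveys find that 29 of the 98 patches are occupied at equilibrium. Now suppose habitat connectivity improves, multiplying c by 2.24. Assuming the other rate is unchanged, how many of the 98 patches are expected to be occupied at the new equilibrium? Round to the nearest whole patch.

Observed p* = 29/98 = 0.29592.
Balance c(h−p*) = e gives e = 0.80×(0.57 − 0.29592) = 0.21926.
New p* = 0.57 − e/c = 0.57 − 0.21926/1.79200 = 0.44765.
Expected occupied = 98 × 0.44765 = 43.87 ≈ 44.

44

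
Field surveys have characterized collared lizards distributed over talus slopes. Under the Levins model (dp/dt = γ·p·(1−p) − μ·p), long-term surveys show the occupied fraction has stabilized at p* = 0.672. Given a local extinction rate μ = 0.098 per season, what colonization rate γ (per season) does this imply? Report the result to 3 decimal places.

At equilibrium γ(1−p*) = μ, so γ = μ/(1−p*).
γ = 0.098/(1 − 0.672) = 0.098/0.3280 = 0.2988.

0.299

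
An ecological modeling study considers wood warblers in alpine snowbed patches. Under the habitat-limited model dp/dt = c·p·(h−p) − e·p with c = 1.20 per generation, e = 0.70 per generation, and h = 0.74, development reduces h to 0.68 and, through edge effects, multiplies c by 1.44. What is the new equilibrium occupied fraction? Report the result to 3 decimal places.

Before: p* = h − e/c = 0.74 − 0.70/1.20 = 0.74 − 0.5833 = 0.1567.
After: c = 1.728, e = 0.7, h = 0.68; p* = 0.68 − 0.7/1.728 = 0.2749.

0.275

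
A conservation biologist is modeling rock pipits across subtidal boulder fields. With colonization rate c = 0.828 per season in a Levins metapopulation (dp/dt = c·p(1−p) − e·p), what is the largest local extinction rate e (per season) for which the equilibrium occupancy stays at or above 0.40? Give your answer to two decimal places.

0.50

1 − e/c ≥ 0.40 ⇒ e ≤ c(1 − 0.40) = 0.828 × 0.6000.
e_max = 0.4968.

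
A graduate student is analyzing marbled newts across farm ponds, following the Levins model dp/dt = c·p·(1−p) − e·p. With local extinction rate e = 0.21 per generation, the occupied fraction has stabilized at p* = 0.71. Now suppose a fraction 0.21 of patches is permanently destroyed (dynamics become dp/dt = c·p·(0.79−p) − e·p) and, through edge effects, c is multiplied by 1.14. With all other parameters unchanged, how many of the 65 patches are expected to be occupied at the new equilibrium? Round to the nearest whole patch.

Balance c(1−p*) = e gives c = e/(1 − 0.71000) = 0.21/0.29000 = 0.72414.
New p* = 0.79 − e/c = 0.79 − 0.21000/0.82552 = 0.53561.
Expected occupied = 65 × 0.53561 = 34.81 ≈ 35.

35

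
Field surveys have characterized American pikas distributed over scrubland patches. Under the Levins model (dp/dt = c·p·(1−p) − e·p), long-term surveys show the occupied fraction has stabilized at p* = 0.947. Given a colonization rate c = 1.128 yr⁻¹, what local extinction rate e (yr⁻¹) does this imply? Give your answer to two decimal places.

0.06

At equilibrium c(1−p*) = e.
e = 1.128 × (1 − 0.947) = 1.128 × 0.0530 = 0.0598.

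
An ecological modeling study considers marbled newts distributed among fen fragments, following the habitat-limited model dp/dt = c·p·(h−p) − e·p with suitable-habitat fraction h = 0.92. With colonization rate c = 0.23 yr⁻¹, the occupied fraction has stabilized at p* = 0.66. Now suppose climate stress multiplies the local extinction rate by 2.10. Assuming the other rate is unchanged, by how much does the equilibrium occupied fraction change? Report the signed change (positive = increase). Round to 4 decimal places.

Balance c(h−p*) = e gives e = 0.23×(0.92 − 0.66000) = 0.05980.
New p* = 0.92 − e/c = 0.92 − 0.12558/0.23000 = 0.37400.
Δp* = 0.37400 − 0.66000 = -0.28600.

-0.2860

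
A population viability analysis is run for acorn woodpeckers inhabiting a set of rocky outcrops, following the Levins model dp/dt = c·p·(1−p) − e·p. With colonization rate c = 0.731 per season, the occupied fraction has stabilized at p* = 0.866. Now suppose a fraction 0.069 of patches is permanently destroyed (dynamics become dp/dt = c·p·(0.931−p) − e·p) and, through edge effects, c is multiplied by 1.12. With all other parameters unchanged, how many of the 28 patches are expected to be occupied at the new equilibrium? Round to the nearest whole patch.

23

Balance c(1−p*) = e gives e = 0.731×(1 − 0.86600) = 0.09795.
New p* = 0.931 − e/c = 0.931 − 0.09795/0.81872 = 0.81136.
Expected occupied = 28 × 0.81136 = 22.72 ≈ 23.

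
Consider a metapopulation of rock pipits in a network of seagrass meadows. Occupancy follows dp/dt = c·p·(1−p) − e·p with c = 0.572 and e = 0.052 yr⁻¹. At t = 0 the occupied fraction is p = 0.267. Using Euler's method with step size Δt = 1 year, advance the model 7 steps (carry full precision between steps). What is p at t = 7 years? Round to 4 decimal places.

Update rule: p ← p + [c·p·(1−p) − e·p]·Δt with Δt = 1.
  1  |  dp/dt·Δt = +0.098063  |  p_1 = 0.365063
  2  |  dp/dt·Δt = +0.113602  |  p_2 = 0.478664
  3  |  dp/dt·Δt = +0.117849  |  p_3 = 0.596513
  4  |  dp/dt·Δt = +0.106653  |  p_4 = 0.703167
  5  |  dp/dt·Δt = +0.082825  |  p_5 = 0.785992
  6  |  dp/dt·Δt = +0.055344  |  p_6 = 0.841336
  7  |  dp/dt·Δt = +0.032607  |  p_7 = 0.873942

0.8739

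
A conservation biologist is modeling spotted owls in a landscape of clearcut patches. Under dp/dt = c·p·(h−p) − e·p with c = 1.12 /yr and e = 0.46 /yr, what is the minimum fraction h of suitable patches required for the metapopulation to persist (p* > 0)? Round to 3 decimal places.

p* = h − e/c is positive only when h > e/c.
h_min = e/c = 0.46/1.12 = 0.4107.

0.411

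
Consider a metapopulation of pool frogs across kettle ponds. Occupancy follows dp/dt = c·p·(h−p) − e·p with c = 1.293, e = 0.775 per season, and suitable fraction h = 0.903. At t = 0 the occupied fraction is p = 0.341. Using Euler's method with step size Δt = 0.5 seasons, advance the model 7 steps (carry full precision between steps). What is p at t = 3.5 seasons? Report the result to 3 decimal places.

Update rule: p ← p + [c·p·(h−p) − e·p]·Δt with Δt = 0.5.
p: 0.34100 → 0.33276  (Δp = -0.00824)
p: 0.33276 → 0.32649  (Δp = -0.00627)
p: 0.32649 → 0.32166  (Δp = -0.00483)
p: 0.32166 → 0.31791  (Δp = -0.00375)
p: 0.31791 → 0.31497  (Δp = -0.00294)
p: 0.31497 → 0.31266  (Δp = -0.00231)
p: 0.31266 → 0.31083  (Δp = -0.00183)

0.311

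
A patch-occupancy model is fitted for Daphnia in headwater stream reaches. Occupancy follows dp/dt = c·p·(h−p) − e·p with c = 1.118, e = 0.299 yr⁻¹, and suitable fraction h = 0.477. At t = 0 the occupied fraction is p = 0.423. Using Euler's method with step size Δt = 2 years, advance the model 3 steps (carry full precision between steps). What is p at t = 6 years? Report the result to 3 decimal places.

0.213

Update rule: p ← p + [c·p·(h−p) − e·p]·Δt with Δt = 2.
step 1: Δp = -0.20188, p = 0.22112
step 2: Δp = -0.00572, p = 0.21540
step 3: Δp = -0.00282, p = 0.21259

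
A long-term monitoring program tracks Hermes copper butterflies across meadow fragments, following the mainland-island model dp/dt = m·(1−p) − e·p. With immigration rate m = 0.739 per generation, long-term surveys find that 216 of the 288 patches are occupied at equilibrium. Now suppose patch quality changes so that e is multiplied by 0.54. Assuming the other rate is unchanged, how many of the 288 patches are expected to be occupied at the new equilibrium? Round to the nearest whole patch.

244

Observed p* = 216/288 = 0.75000.
Balance m(1−p*) = e·p* gives e = m(1−p*)/p* = 0.739×0.25000/0.75000 = 0.24633.
New p* = m/(m+e) = 0.73900/(0.73900+0.13302) = 0.84746.
Expected occupied = 288 × 0.84746 = 244.07 ≈ 244.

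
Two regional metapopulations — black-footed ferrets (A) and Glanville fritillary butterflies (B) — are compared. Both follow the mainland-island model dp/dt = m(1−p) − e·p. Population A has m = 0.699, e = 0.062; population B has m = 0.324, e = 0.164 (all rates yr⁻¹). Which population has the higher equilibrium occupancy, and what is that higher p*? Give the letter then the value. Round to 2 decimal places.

A, 0.92

A: p*_A = m/(m+e) = 0.699/0.7610 = 0.9185.
B: p*_B = 0.324/0.4880 = 0.6639.
A is higher at 0.9185.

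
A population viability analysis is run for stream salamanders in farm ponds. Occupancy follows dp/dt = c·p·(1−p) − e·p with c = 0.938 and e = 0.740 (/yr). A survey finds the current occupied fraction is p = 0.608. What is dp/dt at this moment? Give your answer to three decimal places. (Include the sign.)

-0.226

Colonization term: c·p·(1−p) = 0.938×0.608×0.3920 = 0.22356.
Extinction term: e·p = 0.44992.
dp/dt = 0.22356 − 0.44992 = -0.22636.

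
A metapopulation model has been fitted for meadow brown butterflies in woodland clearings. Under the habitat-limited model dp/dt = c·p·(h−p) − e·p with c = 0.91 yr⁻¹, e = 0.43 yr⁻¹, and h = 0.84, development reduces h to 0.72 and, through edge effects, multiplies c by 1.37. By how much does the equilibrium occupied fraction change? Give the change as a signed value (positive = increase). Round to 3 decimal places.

Before: p* = h − e/c = 0.84 − 0.43/0.91 = 0.84 − 0.4725 = 0.3675.
After: c = 1.2467, e = 0.43, h = 0.72; p* = 0.72 − 0.43/1.2467 = 0.3751.
Δp* = 0.3751 − 0.3675 = +0.0076.

0.008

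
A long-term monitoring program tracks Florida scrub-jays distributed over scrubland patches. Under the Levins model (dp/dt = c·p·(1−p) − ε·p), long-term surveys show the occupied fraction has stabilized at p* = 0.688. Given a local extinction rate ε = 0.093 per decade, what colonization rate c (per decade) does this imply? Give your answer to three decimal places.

0.298

At equilibrium c(1−p*) = ε, so c = ε/(1−p*).
c = 0.093/(1 − 0.688) = 0.093/0.3120 = 0.2981.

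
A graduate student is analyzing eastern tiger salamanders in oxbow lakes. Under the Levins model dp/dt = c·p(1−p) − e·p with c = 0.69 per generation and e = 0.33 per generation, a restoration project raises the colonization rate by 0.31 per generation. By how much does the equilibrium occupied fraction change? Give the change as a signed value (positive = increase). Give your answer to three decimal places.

Before: p* = 1 − 0.33/0.69 = 0.5217.
After the change, c = 1, e = 0.33, so p* = 1 − 0.33/1 = 0.6700.
Δp* = 0.6700 − 0.5217 = +0.1483.

0.148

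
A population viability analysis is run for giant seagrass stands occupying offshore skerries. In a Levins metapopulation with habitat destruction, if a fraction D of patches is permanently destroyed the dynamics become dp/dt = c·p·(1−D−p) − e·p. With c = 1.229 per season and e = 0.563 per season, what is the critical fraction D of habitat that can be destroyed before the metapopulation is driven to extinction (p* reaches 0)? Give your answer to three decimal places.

0.542

The nontrivial equilibrium is p* = (1−D) − e/c; extinction occurs when this hits zero.
So D_crit = 1 − e/c = 1 − 0.563/1.229 = 1 − 0.4581 = 0.5419.
Note this equals the original equilibrium occupancy — the Levins extinction-debt result.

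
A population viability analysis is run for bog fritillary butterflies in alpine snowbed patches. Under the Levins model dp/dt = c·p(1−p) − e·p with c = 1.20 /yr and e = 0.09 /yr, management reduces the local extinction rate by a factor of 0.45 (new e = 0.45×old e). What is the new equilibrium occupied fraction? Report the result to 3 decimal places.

Before: p* = 1 − 0.09/1.20 = 0.9250.
After the change, c = 1.2, e = 0.0405, so p* = 1 − 0.0405/1.2 = 0.9663.

0.966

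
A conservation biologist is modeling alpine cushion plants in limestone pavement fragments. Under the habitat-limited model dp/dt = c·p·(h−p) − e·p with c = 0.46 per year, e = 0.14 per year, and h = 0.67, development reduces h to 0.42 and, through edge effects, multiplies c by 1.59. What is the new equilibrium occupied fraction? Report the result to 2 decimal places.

Before: p* = h − e/c = 0.67 − 0.14/0.46 = 0.67 − 0.3043 = 0.3657.
After: c = 0.7314, e = 0.14, h = 0.42; p* = 0.42 − 0.14/0.7314 = 0.2286.

0.23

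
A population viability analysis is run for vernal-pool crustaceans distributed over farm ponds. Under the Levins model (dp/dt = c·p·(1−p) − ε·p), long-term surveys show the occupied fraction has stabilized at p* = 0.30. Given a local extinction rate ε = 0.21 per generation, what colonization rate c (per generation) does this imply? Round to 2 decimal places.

0.30

At equilibrium c(1−p*) = ε, so c = ε/(1−p*).
c = 0.21/(1 − 0.30) = 0.21/0.7000 = 0.3000.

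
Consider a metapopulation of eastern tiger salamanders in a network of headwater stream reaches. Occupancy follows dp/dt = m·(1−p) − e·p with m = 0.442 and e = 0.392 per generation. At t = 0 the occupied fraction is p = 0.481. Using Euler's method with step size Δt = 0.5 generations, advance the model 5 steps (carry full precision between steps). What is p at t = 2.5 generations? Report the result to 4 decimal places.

0.5267

Update rule: p ← p + [m·(1−p) − e·p]·Δt with Δt = 0.5.
p: 0.48100 → 0.50142  (Δp = +0.02042)
p: 0.50142 → 0.51333  (Δp = +0.01191)
p: 0.51333 → 0.52027  (Δp = +0.00694)
p: 0.52027 → 0.52432  (Δp = +0.00405)
p: 0.52432 → 0.52668  (Δp = +0.00236)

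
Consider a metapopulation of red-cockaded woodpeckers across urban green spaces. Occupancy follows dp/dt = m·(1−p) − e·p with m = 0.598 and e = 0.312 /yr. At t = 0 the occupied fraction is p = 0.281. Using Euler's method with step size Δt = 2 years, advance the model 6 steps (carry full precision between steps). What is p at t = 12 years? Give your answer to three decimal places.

Update rule: p ← p + [m·(1−p) − e·p]·Δt with Δt = 2.
t = 2: p = 0.28100 + (+0.68458) = 0.96558
t = 4: p = 0.96558 + (-0.56136) = 0.40422
t = 6: p = 0.40422 + (+0.46031) = 0.86454
t = 8: p = 0.86454 + (-0.37746) = 0.48708
t = 10: p = 0.48708 + (+0.30951) = 0.79659
t = 12: p = 0.79659 + (-0.25380) = 0.54279

0.543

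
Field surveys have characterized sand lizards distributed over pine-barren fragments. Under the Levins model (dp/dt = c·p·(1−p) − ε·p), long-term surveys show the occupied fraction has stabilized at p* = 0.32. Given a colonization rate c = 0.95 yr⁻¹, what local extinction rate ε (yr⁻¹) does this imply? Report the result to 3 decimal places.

At equilibrium c(1−p*) = ε.
ε = 0.95 × (1 − 0.32) = 0.95 × 0.6800 = 0.6460.

0.646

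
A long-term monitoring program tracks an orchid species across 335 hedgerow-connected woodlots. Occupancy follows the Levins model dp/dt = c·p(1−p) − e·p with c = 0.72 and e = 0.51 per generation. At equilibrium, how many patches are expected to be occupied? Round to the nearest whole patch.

98

p* = 1 − e/c = 1 − 0.51/0.72 = 0.2917.
Expected occupied patches = N × p* = 335 × 0.2917 = 97.71 ≈ 98.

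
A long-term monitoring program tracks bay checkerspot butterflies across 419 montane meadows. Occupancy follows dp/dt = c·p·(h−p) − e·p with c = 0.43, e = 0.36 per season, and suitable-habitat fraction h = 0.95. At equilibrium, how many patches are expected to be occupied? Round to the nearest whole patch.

p* = h − e/c = 0.95 − 0.8372 = 0.1128.
Expected occupied patches = N × p* = 419 × 0.1128 = 47.26 ≈ 47.

47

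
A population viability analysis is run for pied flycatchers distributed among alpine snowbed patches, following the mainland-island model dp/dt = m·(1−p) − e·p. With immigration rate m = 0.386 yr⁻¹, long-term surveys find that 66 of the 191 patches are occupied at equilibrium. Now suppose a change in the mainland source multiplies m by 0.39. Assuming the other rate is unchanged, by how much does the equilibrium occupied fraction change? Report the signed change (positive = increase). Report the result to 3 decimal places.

Observed p* = 66/191 = 0.34555.
Balance m(1−p*) = e·p* gives e = m(1−p*)/p* = 0.386×0.65445/0.34555 = 0.73106.
New p* = m/(m+e) = 0.15054/(0.15054+0.73106) = 0.17076.
Δp* = 0.17076 − 0.34555 = -0.17479.

-0.175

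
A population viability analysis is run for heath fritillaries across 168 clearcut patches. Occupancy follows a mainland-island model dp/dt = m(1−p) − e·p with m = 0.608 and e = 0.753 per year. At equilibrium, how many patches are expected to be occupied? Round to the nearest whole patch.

75

p* = m/(m+e) = 0.608/1.3610 = 0.4467.
Expected occupied patches = N × p* = 168 × 0.4467 = 75.05 ≈ 75.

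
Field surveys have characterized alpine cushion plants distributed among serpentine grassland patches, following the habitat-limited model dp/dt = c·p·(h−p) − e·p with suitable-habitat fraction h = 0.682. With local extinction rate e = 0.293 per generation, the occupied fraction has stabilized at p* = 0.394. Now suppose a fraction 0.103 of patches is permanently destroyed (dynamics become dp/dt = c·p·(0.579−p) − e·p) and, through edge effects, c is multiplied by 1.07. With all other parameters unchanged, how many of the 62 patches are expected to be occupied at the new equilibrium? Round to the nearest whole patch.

Balance c(h−p*) = e gives c = e/(0.682 − 0.39400) = 0.293/0.28800 = 1.01736.
New p* = 0.579 − e/c = 0.579 − 0.29300/1.08858 = 0.30984.
Expected occupied = 62 × 0.30984 = 19.21 ≈ 19.

19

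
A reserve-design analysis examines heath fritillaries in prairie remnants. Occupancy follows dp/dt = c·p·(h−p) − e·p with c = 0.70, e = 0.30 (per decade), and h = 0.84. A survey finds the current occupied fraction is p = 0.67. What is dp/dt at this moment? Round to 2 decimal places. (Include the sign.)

-0.12

Colonization term: c·p·(h−p) = 0.70×0.67×0.1700 = 0.07973.
Extinction term: e·p = 0.20100.
dp/dt = 0.07973 − 0.20100 = -0.12127.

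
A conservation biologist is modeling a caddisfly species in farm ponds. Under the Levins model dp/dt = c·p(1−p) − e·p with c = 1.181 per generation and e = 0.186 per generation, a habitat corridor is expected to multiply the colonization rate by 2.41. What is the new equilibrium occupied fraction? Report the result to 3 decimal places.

Before: p* = 1 − 0.186/1.181 = 0.8425.
After the change, c = 2.84621, e = 0.186, so p* = 1 − 0.186/2.84621 = 0.9346.

0.935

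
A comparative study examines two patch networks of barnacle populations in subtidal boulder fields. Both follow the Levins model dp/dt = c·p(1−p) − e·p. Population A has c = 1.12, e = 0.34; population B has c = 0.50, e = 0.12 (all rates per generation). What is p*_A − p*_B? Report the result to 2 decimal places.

-0.06

A: p*_A = 1 − 0.34/1.12 = 0.6964.
B: p*_B = 1 − 0.12/0.50 = 0.7600.
p*_A − p*_B = 0.6964 − 0.7600 = -0.0636.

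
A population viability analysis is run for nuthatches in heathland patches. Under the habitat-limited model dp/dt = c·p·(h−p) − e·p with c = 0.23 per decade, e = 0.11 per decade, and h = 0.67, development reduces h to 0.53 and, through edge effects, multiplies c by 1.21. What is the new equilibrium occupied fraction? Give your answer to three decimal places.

Before: p* = h − e/c = 0.67 − 0.11/0.23 = 0.67 − 0.4783 = 0.1917.
After: c = 0.2783, e = 0.11, h = 0.53; p* = 0.53 − 0.11/0.2783 = 0.1347.

0.135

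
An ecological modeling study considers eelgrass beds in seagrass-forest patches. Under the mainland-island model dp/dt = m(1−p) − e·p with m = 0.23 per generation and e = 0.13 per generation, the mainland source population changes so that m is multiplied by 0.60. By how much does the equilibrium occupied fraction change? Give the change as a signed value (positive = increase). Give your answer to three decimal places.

Before: p* = 0.23/(0.23+0.13) = 0.6389.
After: m = 0.138, e = 0.13; p* = 0.138/0.2680 = 0.5149.
Δp* = 0.5149 − 0.6389 = -0.1240.

-0.124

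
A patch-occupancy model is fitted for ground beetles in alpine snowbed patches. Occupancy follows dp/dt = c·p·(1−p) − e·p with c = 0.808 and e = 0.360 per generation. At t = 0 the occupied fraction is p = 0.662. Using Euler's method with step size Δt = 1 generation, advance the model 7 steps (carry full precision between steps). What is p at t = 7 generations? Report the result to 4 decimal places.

0.5557

Update rule: p ← p + [c·p·(1−p) − e·p]·Δt with Δt = 1.
step 1: Δp = -0.05753, p = 0.60447
step 2: Δp = -0.02443, p = 0.58004
step 3: Δp = -0.01199, p = 0.56805
step 4: Δp = -0.00624, p = 0.56181
step 5: Δp = -0.00334, p = 0.55847
step 6: Δp = -0.00181, p = 0.55666
step 7: Δp = -0.00099, p = 0.55567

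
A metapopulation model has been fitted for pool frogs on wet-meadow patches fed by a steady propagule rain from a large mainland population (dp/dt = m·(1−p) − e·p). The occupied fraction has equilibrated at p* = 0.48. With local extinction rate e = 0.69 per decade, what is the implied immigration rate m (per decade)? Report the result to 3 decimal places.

At equilibrium m(1−p*) = e·p*, so m = e·p*/(1−p*).
m = 0.69 × 0.48 / 0.5200 = 0.3312/0.5200 = 0.6369.

0.637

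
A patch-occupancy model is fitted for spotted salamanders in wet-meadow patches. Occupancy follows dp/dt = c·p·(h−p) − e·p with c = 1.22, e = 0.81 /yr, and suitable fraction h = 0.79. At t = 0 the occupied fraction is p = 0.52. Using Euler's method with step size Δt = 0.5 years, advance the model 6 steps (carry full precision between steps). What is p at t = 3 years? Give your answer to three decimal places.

Update rule: p ← p + [c·p·(h−p) − e·p]·Δt with Δt = 0.5.
  1  |  dp/dt·Δt = -0.124956  |  p_1 = 0.395044
  2  |  dp/dt·Δt = -0.064818  |  p_2 = 0.330226
  3  |  dp/dt·Δt = -0.041126  |  p_3 = 0.289101
  4  |  dp/dt·Δt = -0.028751  |  p_4 = 0.260349
  5  |  dp/dt·Δt = -0.021326  |  p_5 = 0.239023
  6  |  dp/dt·Δt = -0.016470  |  p_6 = 0.222554

0.223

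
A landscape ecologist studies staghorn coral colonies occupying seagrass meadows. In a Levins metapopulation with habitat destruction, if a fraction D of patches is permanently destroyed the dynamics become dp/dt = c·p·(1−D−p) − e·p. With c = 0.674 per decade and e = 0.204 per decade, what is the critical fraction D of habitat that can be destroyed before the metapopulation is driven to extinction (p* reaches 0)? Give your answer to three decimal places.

The nontrivial equilibrium is p* = (1−D) − e/c; extinction occurs when this hits zero.
So D_crit = 1 − e/c = 1 − 0.204/0.674 = 1 − 0.3027 = 0.6973.
Note this equals the original equilibrium occupancy — the Levins extinction-debt result.

0.697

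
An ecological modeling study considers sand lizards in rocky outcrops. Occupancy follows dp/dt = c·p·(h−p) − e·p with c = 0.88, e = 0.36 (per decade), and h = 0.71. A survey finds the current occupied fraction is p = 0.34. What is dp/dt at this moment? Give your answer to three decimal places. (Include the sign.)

-0.012

Colonization term: c·p·(h−p) = 0.88×0.34×0.3700 = 0.11070.
Extinction term: e·p = 0.12240.
dp/dt = 0.11070 − 0.12240 = -0.01170.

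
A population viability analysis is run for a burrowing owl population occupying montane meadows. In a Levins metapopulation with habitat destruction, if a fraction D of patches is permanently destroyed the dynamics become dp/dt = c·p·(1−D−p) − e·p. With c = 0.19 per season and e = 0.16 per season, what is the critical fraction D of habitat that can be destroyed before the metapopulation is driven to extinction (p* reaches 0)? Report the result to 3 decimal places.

The nontrivial equilibrium is p* = (1−D) − e/c; extinction occurs when this hits zero.
So D_crit = 1 − e/c = 1 − 0.16/0.19 = 1 − 0.8421 = 0.1579.
Note this equals the original equilibrium occupancy — the Levins extinction-debt result.

0.158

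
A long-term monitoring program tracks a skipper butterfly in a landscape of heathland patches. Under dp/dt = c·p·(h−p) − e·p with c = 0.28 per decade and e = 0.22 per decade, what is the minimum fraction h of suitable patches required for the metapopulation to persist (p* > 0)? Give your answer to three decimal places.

p* = h − e/c is positive only when h > e/c.
h_min = e/c = 0.22/0.28 = 0.7857.

0.786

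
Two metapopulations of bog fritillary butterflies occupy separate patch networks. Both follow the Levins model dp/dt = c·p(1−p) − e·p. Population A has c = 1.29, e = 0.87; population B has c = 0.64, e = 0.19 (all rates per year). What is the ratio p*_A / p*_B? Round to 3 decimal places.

A: p*_A = 1 − 0.87/1.29 = 0.3256.
B: p*_B = 1 − 0.19/0.64 = 0.7031.
p*_A / p*_B = 0.3256/0.7031 = 0.4630.

0.463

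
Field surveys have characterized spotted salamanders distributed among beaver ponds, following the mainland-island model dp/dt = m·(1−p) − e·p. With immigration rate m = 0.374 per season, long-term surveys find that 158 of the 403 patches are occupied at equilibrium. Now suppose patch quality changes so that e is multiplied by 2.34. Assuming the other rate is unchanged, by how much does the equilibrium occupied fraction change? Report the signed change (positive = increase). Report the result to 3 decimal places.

-0.176

Observed p* = 158/403 = 0.39206.
Balance m(1−p*) = e·p* gives e = m(1−p*)/p* = 0.374×0.60794/0.39206 = 0.57994.
New p* = m/(m+e) = 0.37400/(0.37400+1.35706) = 0.21605.
Δp* = 0.21605 − 0.39206 = -0.17601.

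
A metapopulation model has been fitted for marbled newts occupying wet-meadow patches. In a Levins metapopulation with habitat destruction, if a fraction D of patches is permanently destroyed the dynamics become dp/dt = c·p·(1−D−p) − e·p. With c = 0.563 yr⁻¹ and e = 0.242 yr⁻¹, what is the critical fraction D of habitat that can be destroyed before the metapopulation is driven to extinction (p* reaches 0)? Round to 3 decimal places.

0.570

The nontrivial equilibrium is p* = (1−D) − e/c; extinction occurs when this hits zero.
So D_crit = 1 − e/c = 1 − 0.242/0.563 = 1 − 0.4298 = 0.5702.
Note this equals the original equilibrium occupancy — the Levins extinction-debt result.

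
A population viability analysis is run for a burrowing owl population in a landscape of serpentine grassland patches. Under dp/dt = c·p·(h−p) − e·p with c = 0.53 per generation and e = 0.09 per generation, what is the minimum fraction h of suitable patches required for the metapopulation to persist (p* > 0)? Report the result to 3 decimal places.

p* = h − e/c is positive only when h > e/c.
h_min = e/c = 0.09/0.53 = 0.1698.

0.170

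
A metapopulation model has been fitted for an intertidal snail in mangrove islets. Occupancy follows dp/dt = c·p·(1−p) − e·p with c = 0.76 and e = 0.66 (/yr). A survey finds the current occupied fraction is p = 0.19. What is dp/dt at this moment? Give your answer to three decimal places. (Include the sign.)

-0.008

Colonization term: c·p·(1−p) = 0.76×0.19×0.8100 = 0.11696.
Extinction term: e·p = 0.12540.
dp/dt = 0.11696 − 0.12540 = -0.00844.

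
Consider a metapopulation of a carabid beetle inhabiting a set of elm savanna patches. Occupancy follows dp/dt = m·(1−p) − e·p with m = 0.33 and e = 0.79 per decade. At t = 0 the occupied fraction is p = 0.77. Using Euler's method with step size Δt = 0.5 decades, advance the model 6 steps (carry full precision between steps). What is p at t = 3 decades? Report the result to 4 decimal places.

0.2981

Update rule: p ← p + [m·(1−p) − e·p]·Δt with Δt = 0.5.
t = 0.5: p = 0.77000 + (-0.26620) = 0.50380
t = 1: p = 0.50380 + (-0.11713) = 0.38667
t = 1.5: p = 0.38667 + (-0.05154) = 0.33514
t = 2: p = 0.33514 + (-0.02268) = 0.31246
t = 2.5: p = 0.31246 + (-0.00998) = 0.30248
t = 3: p = 0.30248 + (-0.00439) = 0.29809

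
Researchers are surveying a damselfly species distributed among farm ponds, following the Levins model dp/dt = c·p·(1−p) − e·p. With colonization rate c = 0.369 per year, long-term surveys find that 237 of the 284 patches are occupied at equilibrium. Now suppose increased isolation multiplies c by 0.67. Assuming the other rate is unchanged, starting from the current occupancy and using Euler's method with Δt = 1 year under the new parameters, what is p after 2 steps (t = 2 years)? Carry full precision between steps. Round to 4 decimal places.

Observed p* = 237/284 = 0.83451.
Balance c(1−p*) = e gives e = 0.369×(1 − 0.83451) = 0.06107.
Starting from p₀ = 0.83451; update p ← p + (dp/dt)·Δt with the new parameters.
  1  |  dp/dt·Δt = -0.016817  |  p_1 = 0.817690
  2  |  dp/dt·Δt = -0.013078  |  p_2 = 0.804612

0.8046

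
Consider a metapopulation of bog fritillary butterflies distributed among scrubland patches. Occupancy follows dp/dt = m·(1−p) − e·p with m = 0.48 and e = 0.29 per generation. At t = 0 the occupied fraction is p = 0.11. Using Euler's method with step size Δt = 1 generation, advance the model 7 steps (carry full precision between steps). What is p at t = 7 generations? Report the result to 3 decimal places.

Update rule: p ← p + [m·(1−p) − e·p]·Δt with Δt = 1.
  1  |  dp/dt·Δt = +0.395300  |  p_1 = 0.505300
  2  |  dp/dt·Δt = +0.090919  |  p_2 = 0.596219
  3  |  dp/dt·Δt = +0.020911  |  p_3 = 0.617130
  4  |  dp/dt·Δt = +0.004810  |  p_4 = 0.621940
  5  |  dp/dt·Δt = +0.001106  |  p_5 = 0.623046
  6  |  dp/dt·Δt = +0.000254  |  p_6 = 0.623301
  7  |  dp/dt·Δt = +0.000059  |  p_7 = 0.623359

0.623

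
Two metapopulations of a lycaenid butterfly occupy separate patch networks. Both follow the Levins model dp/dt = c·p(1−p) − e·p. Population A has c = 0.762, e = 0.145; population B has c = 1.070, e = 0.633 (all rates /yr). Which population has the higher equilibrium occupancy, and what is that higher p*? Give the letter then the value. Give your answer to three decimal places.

A, 0.810

A: p*_A = 1 − 0.145/0.762 = 0.8097.
B: p*_B = 1 − 0.633/1.070 = 0.4084.
A is higher at 0.8097.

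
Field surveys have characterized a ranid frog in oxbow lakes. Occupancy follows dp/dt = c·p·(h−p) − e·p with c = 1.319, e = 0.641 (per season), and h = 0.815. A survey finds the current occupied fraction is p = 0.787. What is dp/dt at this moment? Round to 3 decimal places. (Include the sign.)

Colonization term: c·p·(h−p) = 1.319×0.787×0.0280 = 0.02907.
Extinction term: e·p = 0.50447.
dp/dt = 0.02907 − 0.50447 = -0.47540.

-0.475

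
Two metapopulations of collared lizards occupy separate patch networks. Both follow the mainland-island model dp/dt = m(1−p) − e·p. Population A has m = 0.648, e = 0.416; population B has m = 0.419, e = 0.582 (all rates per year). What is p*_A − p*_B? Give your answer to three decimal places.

0.190

A: p*_A = m/(m+e) = 0.648/1.0640 = 0.6090.
B: p*_B = 0.419/1.0010 = 0.4186.
p*_A − p*_B = 0.6090 − 0.4186 = 0.1904.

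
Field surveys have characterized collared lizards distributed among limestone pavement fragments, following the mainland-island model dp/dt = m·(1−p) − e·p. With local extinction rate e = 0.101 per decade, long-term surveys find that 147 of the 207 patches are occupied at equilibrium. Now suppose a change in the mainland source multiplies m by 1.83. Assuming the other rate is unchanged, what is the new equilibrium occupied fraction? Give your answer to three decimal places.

0.818

Observed p* = 147/207 = 0.71014.
Balance m(1−p*) = e·p* gives m = e·p*/(1−p*) = 0.101×0.71014/0.28986 = 0.24744.
New p* = m/(m+e) = 0.45282/(0.45282+0.10100) = 0.81763.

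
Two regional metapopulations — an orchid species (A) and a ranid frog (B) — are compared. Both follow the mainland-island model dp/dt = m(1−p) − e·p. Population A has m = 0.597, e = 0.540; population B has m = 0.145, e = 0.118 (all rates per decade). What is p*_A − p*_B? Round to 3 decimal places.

-0.026

A: p*_A = m/(m+e) = 0.597/1.1370 = 0.5251.
B: p*_B = 0.145/0.2630 = 0.5513.
p*_A − p*_B = 0.5251 − 0.5513 = -0.0263.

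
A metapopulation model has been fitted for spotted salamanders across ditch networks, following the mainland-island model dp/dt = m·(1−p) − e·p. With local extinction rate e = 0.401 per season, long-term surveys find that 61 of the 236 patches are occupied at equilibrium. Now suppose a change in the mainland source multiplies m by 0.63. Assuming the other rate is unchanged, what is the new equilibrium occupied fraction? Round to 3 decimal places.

0.180

Observed p* = 61/236 = 0.25847.
Balance m(1−p*) = e·p* gives m = e·p*/(1−p*) = 0.401×0.25847/0.74153 = 0.13977.
New p* = m/(m+e) = 0.08806/(0.08806+0.40100) = 0.18006.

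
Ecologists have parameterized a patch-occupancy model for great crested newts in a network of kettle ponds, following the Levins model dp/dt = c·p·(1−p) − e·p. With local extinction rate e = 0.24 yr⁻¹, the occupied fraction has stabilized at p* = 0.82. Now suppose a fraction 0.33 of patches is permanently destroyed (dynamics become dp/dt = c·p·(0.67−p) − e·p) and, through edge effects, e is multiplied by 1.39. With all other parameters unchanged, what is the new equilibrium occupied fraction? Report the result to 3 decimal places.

0.420

Balance c(1−p*) = e gives c = e/(1 − 0.82000) = 0.24/0.18000 = 1.33333.
New p* = 0.67 − e/c = 0.67 − 0.33360/1.33333 = 0.41980.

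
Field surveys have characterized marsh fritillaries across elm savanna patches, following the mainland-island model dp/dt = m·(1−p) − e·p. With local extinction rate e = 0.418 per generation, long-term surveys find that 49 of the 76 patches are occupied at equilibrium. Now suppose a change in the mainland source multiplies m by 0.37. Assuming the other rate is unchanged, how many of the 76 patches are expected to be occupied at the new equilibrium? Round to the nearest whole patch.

31

Observed p* = 49/76 = 0.64474.
Balance m(1−p*) = e·p* gives m = e·p*/(1−p*) = 0.418×0.64474/0.35526 = 0.75860.
New p* = m/(m+e) = 0.28068/(0.28068+0.41800) = 0.40173.
Expected occupied = 76 × 0.40173 = 30.53 ≈ 31.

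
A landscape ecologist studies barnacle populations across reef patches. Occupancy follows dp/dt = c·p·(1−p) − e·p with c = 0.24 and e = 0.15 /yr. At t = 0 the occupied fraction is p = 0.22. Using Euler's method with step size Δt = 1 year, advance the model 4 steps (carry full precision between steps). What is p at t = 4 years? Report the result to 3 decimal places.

0.252

Update rule: p ← p + [c·p·(1−p) − e·p]·Δt with Δt = 1.
step 1: Δp = +0.00818, p = 0.22818
step 2: Δp = +0.00804, p = 0.23622
step 3: Δp = +0.00787, p = 0.24409
step 4: Δp = +0.00767, p = 0.25176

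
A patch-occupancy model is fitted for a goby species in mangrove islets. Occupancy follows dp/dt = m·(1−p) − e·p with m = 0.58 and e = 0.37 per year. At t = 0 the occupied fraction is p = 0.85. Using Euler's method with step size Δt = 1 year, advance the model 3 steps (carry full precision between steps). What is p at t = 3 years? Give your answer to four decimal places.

Update rule: p ← p + [m·(1−p) − e·p]·Δt with Δt = 1.
  1  |  dp/dt·Δt = -0.227500  |  p_1 = 0.622500
  2  |  dp/dt·Δt = -0.011375  |  p_2 = 0.611125
  3  |  dp/dt·Δt = -0.000569  |  p_3 = 0.610556

0.6106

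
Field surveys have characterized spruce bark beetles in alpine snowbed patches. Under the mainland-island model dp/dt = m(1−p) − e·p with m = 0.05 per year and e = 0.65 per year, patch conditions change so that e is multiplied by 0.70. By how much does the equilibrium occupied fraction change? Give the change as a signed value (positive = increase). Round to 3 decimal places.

Before: p* = 0.05/(0.05+0.65) = 0.0714.
After: m = 0.05, e = 0.455; p* = 0.05/0.5050 = 0.0990.
Δp* = 0.0990 − 0.0714 = +0.0276.

0.028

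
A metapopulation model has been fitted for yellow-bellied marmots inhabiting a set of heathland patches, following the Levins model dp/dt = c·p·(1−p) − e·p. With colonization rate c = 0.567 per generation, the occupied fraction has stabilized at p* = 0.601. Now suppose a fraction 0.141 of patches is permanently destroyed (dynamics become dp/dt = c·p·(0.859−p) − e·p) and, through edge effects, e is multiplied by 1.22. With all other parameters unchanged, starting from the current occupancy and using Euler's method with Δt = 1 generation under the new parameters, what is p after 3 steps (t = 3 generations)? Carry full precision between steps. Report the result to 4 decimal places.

0.4495

Balance c(1−p*) = e gives e = 0.567×(1 − 0.60100) = 0.22623.
Starting from p₀ = 0.60100; update p ← p + (dp/dt)·Δt with the new parameters.
step 1: Δp = -0.07796, p = 0.52304
step 2: Δp = -0.04473, p = 0.47831
step 3: Δp = -0.02877, p = 0.44954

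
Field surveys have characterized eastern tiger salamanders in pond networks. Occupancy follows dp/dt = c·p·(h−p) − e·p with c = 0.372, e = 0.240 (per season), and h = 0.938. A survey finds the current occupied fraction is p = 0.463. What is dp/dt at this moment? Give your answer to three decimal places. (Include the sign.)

-0.029

Colonization term: c·p·(h−p) = 0.372×0.463×0.4750 = 0.08181.
Extinction term: e·p = 0.11112.
dp/dt = 0.08181 − 0.11112 = -0.02931.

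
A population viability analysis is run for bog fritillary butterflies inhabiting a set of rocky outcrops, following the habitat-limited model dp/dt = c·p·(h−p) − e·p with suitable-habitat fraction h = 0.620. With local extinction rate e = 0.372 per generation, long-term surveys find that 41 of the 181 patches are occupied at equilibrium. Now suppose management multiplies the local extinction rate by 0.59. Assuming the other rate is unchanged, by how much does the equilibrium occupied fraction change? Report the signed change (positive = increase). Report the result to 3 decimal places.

Observed p* = 41/181 = 0.22652.
Balance c(h−p*) = e gives c = e/(0.62 − 0.22652) = 0.372/0.39348 = 0.94541.
New p* = 0.62 − e/c = 0.62 − 0.21948/0.94541 = 0.38785.
Δp* = 0.38785 − 0.22652 = +0.16133.

0.161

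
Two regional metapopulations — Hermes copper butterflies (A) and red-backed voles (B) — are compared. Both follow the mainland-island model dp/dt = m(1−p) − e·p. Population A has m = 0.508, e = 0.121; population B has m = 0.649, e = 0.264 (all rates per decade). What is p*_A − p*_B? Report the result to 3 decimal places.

0.097

A: p*_A = m/(m+e) = 0.508/0.6290 = 0.8076.
B: p*_B = 0.649/0.9130 = 0.7108.
p*_A − p*_B = 0.8076 − 0.7108 = 0.0968.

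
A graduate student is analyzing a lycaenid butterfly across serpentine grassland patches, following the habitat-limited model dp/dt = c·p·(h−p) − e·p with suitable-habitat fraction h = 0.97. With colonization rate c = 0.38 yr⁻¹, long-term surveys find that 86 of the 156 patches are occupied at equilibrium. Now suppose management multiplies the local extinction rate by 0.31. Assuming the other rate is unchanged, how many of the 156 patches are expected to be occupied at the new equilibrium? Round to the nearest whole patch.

131

Observed p* = 86/156 = 0.55128.
Balance c(h−p*) = e gives e = 0.38×(0.97 − 0.55128) = 0.15911.
New p* = 0.97 − e/c = 0.97 − 0.04932/0.38000 = 0.84021.
Expected occupied = 156 × 0.84021 = 131.07 ≈ 131.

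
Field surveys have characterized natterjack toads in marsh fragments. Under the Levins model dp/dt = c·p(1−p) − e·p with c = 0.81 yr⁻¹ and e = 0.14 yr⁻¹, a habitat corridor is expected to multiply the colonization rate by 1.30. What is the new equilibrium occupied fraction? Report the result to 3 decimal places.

Before: p* = 1 − 0.14/0.81 = 0.8272.
After the change, c = 1.053, e = 0.14, so p* = 1 − 0.14/1.053 = 0.8670.

0.867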